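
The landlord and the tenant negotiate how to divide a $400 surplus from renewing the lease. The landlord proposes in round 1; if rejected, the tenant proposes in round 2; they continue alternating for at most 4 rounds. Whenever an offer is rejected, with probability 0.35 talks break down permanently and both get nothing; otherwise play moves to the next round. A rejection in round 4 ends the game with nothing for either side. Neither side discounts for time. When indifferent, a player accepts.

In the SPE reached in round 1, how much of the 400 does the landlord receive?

199.15

Round 4 (the tenant proposes): rejection yields 0 for the landlord; the tenant offers 0 and keeps 400.
Round 3 (the landlord proposes): rejecting gives the tenant an expected 0.65 × 400 = 260. The landlord offers 260 and keeps 400 − 260 = 140.
Round 2 (the tenant proposes): rejecting gives the landlord an expected 0.65 × 140 = 91; the tenant offers that and keeps 309.
Round 1 (the landlord proposes): rejecting gives the tenant an expected 0.65 × 309 = 200.85, so the landlord offers 200.85, keeping 199.15.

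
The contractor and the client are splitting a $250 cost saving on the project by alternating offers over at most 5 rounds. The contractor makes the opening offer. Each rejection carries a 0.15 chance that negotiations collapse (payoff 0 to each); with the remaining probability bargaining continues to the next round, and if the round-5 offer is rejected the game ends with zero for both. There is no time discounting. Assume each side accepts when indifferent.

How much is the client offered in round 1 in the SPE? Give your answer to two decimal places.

54.90

Round 5 (the contractor proposes): the client will accept anything ≥ 0, so the contractor offers 0 and keeps 250.
Round 4 (the client proposes): rejecting gives the contractor an expected 0.85 × 250 = 212.5; the client offers that and keeps 37.5.
Round 3 (the contractor proposes): rejecting gives the client an expected 0.85 × 37.5 = 31.875, so the contractor offers 31.875, keeping 218.125.
Round 2 (the client proposes): rejecting gives the contractor an expected 0.85 × 218.125 = 185.40625. The client offers 185.40625 and keeps 250 − 185.40625 = 64.59375.
Round 1 (the contractor proposes): rejecting gives the client an expected 0.85 × 64.59375 = 54.9046875, so the contractor offers 54.9046875, keeping 195.0953125.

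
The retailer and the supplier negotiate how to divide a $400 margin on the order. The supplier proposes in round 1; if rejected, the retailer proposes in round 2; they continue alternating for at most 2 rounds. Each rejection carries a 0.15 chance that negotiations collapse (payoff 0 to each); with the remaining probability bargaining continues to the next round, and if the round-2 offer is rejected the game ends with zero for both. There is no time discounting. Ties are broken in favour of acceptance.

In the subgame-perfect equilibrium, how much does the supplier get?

60

By backward induction:
Round 2 (the retailer proposes): the supplier will accept anything ≥ 0, so the retailer offers 0 and keeps 400.
Round 1 (the supplier proposes): rejecting gives the retailer an expected 0.85 × 400 = 340, so the supplier offers 340, keeping 60.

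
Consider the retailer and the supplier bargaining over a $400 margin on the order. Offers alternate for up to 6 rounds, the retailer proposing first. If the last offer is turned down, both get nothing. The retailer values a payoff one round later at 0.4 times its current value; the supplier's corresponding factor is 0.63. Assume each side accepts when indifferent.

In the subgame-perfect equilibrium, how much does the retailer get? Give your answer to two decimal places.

194.69

Round 6 (the supplier proposes): rejection yields 0 for the retailer; the supplier offers 0 and keeps 400.
Round 5 (the retailer proposes): the supplier can get 400 next round, worth 0.63 × 400 = 252 now. The retailer offers 252 and keeps 400 − 252 = 148.
Round 4 (the supplier proposes): the retailer can get 148 next round, worth 0.4 × 148 = 59.2 now; the supplier offers that and keeps 340.8.
Round 3 (the retailer proposes): the supplier can get 340.8 next round, worth 0.63 × 340.8 = 214.704 now; the retailer offers that and keeps 185.296.
Round 2 (the supplier proposes): the retailer can get 185.296 next round, worth 0.4 × 185.296 = 74.1184 now; the supplier offers that and keeps 325.8816.
Round 1 (the retailer proposes): the supplier can get 325.8816 next round, worth 0.63 × 325.8816 = 205.305408 now. The retailer offers 205.305408 and keeps 400 − 205.305408 = 194.694592.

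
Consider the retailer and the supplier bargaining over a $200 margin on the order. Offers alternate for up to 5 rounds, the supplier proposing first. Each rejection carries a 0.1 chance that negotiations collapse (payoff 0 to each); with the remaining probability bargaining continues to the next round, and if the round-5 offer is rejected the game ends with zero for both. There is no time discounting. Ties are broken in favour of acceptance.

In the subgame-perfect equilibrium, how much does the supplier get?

Round 5 (the supplier proposes): rejection yields 0 for the retailer; the supplier offers 0 and keeps 200.
Round 4 (the retailer proposes): rejecting gives the supplier an expected 0.9 × 200 = 180. The retailer offers 180 and keeps 200 − 180 = 20.
Round 3 (the supplier proposes): rejecting gives the retailer an expected 0.9 × 20 = 18; the supplier offers that and keeps 182.
Round 2 (the retailer proposes): rejecting gives the supplier an expected 0.9 × 182 = 163.8; the retailer offers that and keeps 36.2.
Round 1 (the supplier proposes): rejecting gives the retailer an expected 0.9 × 36.2 = 32.58; the supplier offers that and keeps 167.42.

167.42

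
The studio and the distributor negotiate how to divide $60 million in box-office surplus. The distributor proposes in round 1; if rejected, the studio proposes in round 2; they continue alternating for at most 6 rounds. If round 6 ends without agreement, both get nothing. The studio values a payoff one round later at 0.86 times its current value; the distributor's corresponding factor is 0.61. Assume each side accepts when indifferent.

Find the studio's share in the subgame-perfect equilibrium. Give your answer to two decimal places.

44.88

By backward induction:
Round 6 (the studio proposes): the distributor will accept anything ≥ 0, so the studio offers 0 and keeps 60.
Round 5 (the distributor proposes): the studio can get 60 next round, worth 0.86 × 60 = 51.6 now. The distributor offers 51.6 and keeps 60 − 51.6 = 8.4.
Round 4 (the studio proposes): the distributor can get 8.4 next round, worth 0.61 × 8.4 = 5.124 now. The studio offers 5.124 and keeps 60 − 5.124 = 54.876.
Round 3 (the distributor proposes): the studio can get 54.876 next round, worth 0.86 × 54.876 = 47.19336 now. The distributor offers 47.19336 and keeps 60 − 47.19336 = 12.80664.
Round 2 (the studio proposes): the distributor can get 12.80664 next round, worth 0.61 × 12.80664 = 7.8120504 now. The studio offers 7.8120504 and keeps 60 − 7.8120504 = 52.1879496.
Round 1 (the distributor proposes): the studio can get 52.1879496 next round, worth 0.86 × 52.1879496 = 44.881636656 now, so the distributor offers 44.881636656, keeping 15.118363344.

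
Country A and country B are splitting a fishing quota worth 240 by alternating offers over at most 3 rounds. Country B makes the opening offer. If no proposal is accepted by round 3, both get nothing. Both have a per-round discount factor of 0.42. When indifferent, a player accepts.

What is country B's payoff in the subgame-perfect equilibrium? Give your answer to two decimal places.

181.54

Round 3 (country B proposes): country A will accept anything ≥ 0, so country B offers 0 and keeps 240.
Round 2 (country A proposes): country B can get 240 next round, worth 0.42 × 240 = 100.8 now. Country A offers 100.8 and keeps 240 − 100.8 = 139.2.
Round 1 (country B proposes): country A can get 139.2 next round, worth 0.42 × 139.2 = 58.464 now. Country B offers 58.464 and keeps 240 − 58.464 = 181.536.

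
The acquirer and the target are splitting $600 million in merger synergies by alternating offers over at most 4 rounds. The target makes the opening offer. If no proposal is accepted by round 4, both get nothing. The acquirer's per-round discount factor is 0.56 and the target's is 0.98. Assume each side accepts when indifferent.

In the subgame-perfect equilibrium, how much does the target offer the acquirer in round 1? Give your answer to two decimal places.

191.12

Round 4 (the acquirer proposes): rejection yields 0 for the target; the acquirer offers 0 and keeps 600.
Round 3 (the target proposes): the acquirer can get 600 next round, worth 0.56 × 600 = 336 now; the target offers that and keeps 264.
Round 2 (the acquirer proposes): the target can get 264 next round, worth 0.98 × 264 = 258.72 now. The acquirer offers 258.72 and keeps 600 − 258.72 = 341.28.
Round 1 (the target proposes): the acquirer can get 341.28 next round, worth 0.56 × 341.28 = 191.1168 now; the target offers that and keeps 408.8832.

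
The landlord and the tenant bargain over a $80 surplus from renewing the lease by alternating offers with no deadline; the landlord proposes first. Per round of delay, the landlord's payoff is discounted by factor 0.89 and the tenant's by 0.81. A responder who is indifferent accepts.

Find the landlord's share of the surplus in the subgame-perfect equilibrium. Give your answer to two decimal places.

Let x be the landlord's share when the landlord proposes and y be the tenant's share when the tenant proposes.
The tenant accepts iff offered ≥ 0.81·y, so x = 80 − 0.81y. Symmetrically y = 80 − 0.89x.
Substituting: x = 80 − 0.81(80 − 0.89x), giving x(1 − 0.89·0.81) = 80(1 − 0.81).
So x = 80 × 0.19 / 0.2791 ≈ 54.4608, and the tenant receives 80 − x ≈ 25.5392.

54.46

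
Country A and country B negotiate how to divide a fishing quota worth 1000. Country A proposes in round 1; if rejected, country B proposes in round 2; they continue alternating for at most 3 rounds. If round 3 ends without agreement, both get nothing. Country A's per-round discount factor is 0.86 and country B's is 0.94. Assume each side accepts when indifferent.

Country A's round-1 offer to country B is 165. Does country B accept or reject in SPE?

Accept

Round 3 (country A proposes): rejection yields 0 for country B; country A offers 0 and keeps 1000.
Round 2 (country B proposes): country A can get 1000 next round, worth 0.86 × 1000 = 860 now. Country B offers 860 and keeps 1000 − 860 = 140.
So by rejecting in round 1, country B gets 140 next round, worth 0.94 × 140 = 131.6 now.
Offer 165 ≥ 131.6, so country B accepts.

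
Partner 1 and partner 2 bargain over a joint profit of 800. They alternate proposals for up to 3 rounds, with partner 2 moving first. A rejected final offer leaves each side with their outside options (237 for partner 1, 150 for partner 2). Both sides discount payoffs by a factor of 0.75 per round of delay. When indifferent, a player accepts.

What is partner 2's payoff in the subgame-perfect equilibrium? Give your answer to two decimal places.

516.69

Round 3 (partner 2 proposes): partner 1 gets 237 if talks fail, so partner 2 offers 237 and keeps 563.
Round 2 (partner 1 proposes): partner 2 can get 563 next round, worth 0.75 × 563 = 422.25 now. Partner 1 offers 422.25 and keeps 800 − 422.25 = 377.75.
Round 1 (partner 2 proposes): partner 1 can get 377.75 next round, worth 0.75 × 377.75 = 283.3125 now; partner 2 offers that and keeps 516.6875.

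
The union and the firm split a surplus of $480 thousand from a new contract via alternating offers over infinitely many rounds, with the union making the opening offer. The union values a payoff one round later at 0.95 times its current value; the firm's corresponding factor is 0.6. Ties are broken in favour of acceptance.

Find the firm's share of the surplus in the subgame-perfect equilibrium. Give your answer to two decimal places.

33.49

Let x be the union's share when the union proposes and y be the firm's share when the firm proposes.
The firm accepts iff offered ≥ 0.6·y, so x = 480 − 0.6y. Symmetrically y = 480 − 0.95x.
Substituting: x = 480 − 0.6(480 − 0.95x), giving x(1 − 0.95·0.6) = 480(1 − 0.6).
So x = 480 × 0.4 / 0.43 ≈ 446.5116, and the firm receives 480 − x ≈ 33.4884.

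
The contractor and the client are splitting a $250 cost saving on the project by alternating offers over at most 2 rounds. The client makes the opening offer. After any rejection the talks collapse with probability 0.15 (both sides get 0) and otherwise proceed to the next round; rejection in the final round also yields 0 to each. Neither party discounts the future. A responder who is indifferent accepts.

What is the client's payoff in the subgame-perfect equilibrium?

37.5

Round 2 (the contractor proposes): the client will accept anything ≥ 0, so the contractor offers 0 and keeps 250.
Round 1 (the client proposes): rejecting gives the contractor an expected 0.85 × 250 = 212.5. The client offers 212.5 and keeps 250 − 212.5 = 37.5.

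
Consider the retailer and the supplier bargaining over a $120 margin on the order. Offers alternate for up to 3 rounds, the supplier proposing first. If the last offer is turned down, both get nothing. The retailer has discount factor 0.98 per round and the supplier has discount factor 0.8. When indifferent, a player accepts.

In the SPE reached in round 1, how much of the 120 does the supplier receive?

96.48

Round 3 (the supplier proposes): the retailer will accept anything ≥ 0, so the supplier offers 0 and keeps 120.
Round 2 (the retailer proposes): the supplier can get 120 next round, worth 0.8 × 120 = 96 now. The retailer offers 96 and keeps 120 − 96 = 24.
Round 1 (the supplier proposes): the retailer can get 24 next round, worth 0.98 × 24 = 23.52 now; the supplier offers that and keeps 96.48.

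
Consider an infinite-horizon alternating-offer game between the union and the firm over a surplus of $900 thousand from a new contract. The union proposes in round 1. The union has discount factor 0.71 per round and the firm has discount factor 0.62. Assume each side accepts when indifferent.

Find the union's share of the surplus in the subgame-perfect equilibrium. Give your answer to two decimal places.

610.93

Let x be the union's share when the union proposes and y be the firm's share when the firm proposes.
The firm accepts iff offered ≥ 0.62·y, so x = 900 − 0.62y. Symmetrically y = 900 − 0.71x.
Substituting: x = 900 − 0.62(900 − 0.71x), giving x(1 − 0.71·0.62) = 900(1 − 0.62).
So x = 900 × 0.38 / 0.5598 ≈ 610.9325, and the firm receives 900 − x ≈ 289.0675.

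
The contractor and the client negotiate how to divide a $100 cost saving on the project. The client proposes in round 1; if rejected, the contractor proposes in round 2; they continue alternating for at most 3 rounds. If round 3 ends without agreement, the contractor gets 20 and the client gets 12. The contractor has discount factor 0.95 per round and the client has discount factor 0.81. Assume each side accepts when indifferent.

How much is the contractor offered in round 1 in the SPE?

By backward induction:
Round 3 (the client proposes): the contractor gets 20 if talks fail, so the client offers 20 and keeps 80.
Round 2 (the contractor proposes): the client can get 80 next round, worth 0.81 × 80 = 64.8 now, so the contractor offers 64.8, keeping 35.2.
Round 1 (the client proposes): the contractor can get 35.2 next round, worth 0.95 × 35.2 = 33.44 now. The client offers 33.44 and keeps 100 − 33.44 = 66.56.

33.44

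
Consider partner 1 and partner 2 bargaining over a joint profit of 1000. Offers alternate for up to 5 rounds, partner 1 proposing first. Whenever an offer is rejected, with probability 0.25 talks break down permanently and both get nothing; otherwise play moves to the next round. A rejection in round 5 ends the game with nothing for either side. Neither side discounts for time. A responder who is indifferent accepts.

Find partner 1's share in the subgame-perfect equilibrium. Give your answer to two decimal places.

By backward induction:
Round 5 (partner 1 proposes): partner 2 will accept anything ≥ 0, so partner 1 offers 0 and keeps 1000.
Round 4 (partner 2 proposes): rejecting gives partner 1 an expected 0.75 × 1000 = 750, so partner 2 offers 750, keeping 250.
Round 3 (partner 1 proposes): rejecting gives partner 2 an expected 0.75 × 250 = 187.5; partner 1 offers that and keeps 812.5.
Round 2 (partner 2 proposes): rejecting gives partner 1 an expected 0.75 × 812.5 = 609.375, so partner 2 offers 609.375, keeping 390.625.
Round 1 (partner 1 proposes): rejecting gives partner 2 an expected 0.75 × 390.625 = 292.96875; partner 1 offers that and keeps 707.03125.

707.03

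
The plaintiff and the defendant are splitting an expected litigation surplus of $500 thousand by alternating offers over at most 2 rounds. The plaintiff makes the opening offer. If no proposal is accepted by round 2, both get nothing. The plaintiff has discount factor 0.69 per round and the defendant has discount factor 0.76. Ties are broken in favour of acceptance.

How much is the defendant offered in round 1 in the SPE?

Round 2 (the defendant proposes): rejection yields 0 for the plaintiff; the defendant offers 0 and keeps 500.
Round 1 (the plaintiff proposes): the defendant can get 500 next round, worth 0.76 × 500 = 380 now; the plaintiff offers that and keeps 120.

380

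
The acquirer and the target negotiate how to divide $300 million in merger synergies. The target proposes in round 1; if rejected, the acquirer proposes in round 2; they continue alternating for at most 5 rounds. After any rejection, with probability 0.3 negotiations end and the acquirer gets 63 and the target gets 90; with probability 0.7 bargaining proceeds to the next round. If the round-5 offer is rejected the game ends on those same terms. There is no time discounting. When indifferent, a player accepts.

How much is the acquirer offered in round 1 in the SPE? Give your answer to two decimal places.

Round 5 (the target proposes): the acquirer gets 63 if talks fail, so the target offers 63 and keeps 237.
Round 4 (the acquirer proposes): rejecting gives the target an expected 0.7 × 237 + 0.3 × 90 = 192.9; the acquirer offers that and keeps 107.1.
Round 3 (the target proposes): rejecting gives the acquirer an expected 0.7 × 107.1 + 0.3 × 63 = 93.87; the target offers that and keeps 206.13.
Round 2 (the acquirer proposes): rejecting gives the target an expected 0.7 × 206.13 + 0.3 × 90 = 171.291; the acquirer offers that and keeps 128.709.
Round 1 (the target proposes): rejecting gives the acquirer an expected 0.7 × 128.709 + 0.3 × 63 = 108.9963; the target offers that and keeps 191.0037.

109.00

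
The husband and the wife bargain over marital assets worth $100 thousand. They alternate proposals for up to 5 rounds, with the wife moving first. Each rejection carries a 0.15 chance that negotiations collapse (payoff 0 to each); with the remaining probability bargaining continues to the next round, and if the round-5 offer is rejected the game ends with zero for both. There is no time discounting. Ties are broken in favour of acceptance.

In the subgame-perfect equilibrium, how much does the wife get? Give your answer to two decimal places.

78.04

Round 5 (the wife proposes): the husband will accept anything ≥ 0, so the wife offers 0 and keeps 100.
Round 4 (the husband proposes): rejecting gives the wife an expected 0.85 × 100 = 85; the husband offers that and keeps 15.
Round 3 (the wife proposes): rejecting gives the husband an expected 0.85 × 15 = 12.75; the wife offers that and keeps 87.25.
Round 2 (the husband proposes): rejecting gives the wife an expected 0.85 × 87.25 = 74.1625, so the husband offers 74.1625, keeping 25.8375.
Round 1 (the wife proposes): rejecting gives the husband an expected 0.85 × 25.8375 = 21.961875; the wife offers that and keeps 78.038125.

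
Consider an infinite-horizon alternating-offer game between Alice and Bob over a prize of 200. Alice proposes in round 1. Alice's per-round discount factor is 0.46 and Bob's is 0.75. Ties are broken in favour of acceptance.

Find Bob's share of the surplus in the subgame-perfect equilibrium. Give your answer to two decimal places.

123.66

Let x be Alice's share when Alice proposes and y be Bob's share when Bob proposes.
Bob accepts iff offered ≥ 0.75·y, so x = 200 − 0.75y. Symmetrically y = 200 − 0.46x.
Substituting: x = 200 − 0.75(200 − 0.46x), giving x(1 − 0.46·0.75) = 200(1 − 0.75).
So x = 200 × 0.25 / 0.655 ≈ 76.3359, and Bob receives 200 − x ≈ 123.6641.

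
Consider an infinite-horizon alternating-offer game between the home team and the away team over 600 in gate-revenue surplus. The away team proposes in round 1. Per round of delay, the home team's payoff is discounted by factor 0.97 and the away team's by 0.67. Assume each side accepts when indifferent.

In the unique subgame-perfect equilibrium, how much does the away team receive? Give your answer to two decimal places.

In a stationary SPE each proposer offers the other exactly their discounted continuation value.
If the away team keeps x when proposing and the home team keeps y when proposing, then x = 600 − 0.97y and y = 600 − 0.67x.
Solving: x = 600(1 − 0.97) / (1 − 0.67·0.97) = 18 / 0.3501 ≈ 51.4139.
The home team gets 600 − 51.4139 ≈ 548.5861.

51.41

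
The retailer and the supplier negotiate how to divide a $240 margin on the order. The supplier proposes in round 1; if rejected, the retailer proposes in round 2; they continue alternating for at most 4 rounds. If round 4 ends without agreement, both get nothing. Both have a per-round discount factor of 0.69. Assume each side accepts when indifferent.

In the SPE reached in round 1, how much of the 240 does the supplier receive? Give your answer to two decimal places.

Round 4 (the retailer proposes): rejection yields 0 for the supplier; the retailer offers 0 and keeps 240.
Round 3 (the supplier proposes): the retailer can get 240 next round, worth 0.69 × 240 = 165.6 now. The supplier offers 165.6 and keeps 240 − 165.6 = 74.4.
Round 2 (the retailer proposes): the supplier can get 74.4 next round, worth 0.69 × 74.4 = 51.336 now. The retailer offers 51.336 and keeps 240 − 51.336 = 188.664.
Round 1 (the supplier proposes): the retailer can get 188.664 next round, worth 0.69 × 188.664 = 130.17816 now, so the supplier offers 130.17816, keeping 109.82184.

109.82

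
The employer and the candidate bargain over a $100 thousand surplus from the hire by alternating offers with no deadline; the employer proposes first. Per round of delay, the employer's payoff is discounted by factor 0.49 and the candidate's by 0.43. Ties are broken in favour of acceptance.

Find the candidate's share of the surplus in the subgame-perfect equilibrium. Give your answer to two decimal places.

27.78

In a stationary SPE each proposer offers the other exactly their discounted continuation value.
If the employer keeps x when proposing and the candidate keeps y when proposing, then x = 100 − 0.43y and y = 100 − 0.49x.
Solving: x = 100(1 − 0.43) / (1 − 0.49·0.43) = 57 / 0.7893 ≈ 72.2159.
The candidate gets 100 − 72.2159 ≈ 27.7841.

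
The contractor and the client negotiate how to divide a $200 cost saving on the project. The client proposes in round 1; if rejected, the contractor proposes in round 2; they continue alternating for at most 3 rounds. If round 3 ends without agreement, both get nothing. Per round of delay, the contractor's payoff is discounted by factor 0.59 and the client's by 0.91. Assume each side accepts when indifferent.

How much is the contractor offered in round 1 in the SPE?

Round 3 (the client proposes): the contractor will accept anything ≥ 0, so the client offers 0 and keeps 200.
Round 2 (the contractor proposes): the client can get 200 next round, worth 0.91 × 200 = 182 now, so the contractor offers 182, keeping 18.
Round 1 (the client proposes): the contractor can get 18 next round, worth 0.59 × 18 = 10.62 now. The client offers 10.62 and keeps 200 − 10.62 = 189.38.

10.62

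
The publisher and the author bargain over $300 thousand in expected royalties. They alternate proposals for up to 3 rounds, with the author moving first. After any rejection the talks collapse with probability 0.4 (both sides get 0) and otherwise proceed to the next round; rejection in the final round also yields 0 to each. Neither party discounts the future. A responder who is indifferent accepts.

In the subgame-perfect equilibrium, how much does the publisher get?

72

Round 3 (the author proposes): the publisher will accept anything ≥ 0, so the author offers 0 and keeps 300.
Round 2 (the publisher proposes): rejecting gives the author an expected 0.6 × 300 = 180. The publisher offers 180 and keeps 300 − 180 = 120.
Round 1 (the author proposes): rejecting gives the publisher an expected 0.6 × 120 = 72. The author offers 72 and keeps 300 − 72 = 228.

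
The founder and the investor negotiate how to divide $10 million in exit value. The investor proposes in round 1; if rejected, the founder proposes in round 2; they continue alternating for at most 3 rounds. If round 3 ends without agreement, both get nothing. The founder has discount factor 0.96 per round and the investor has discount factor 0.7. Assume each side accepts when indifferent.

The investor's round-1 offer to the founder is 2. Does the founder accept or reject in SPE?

Reject

Round 3 (the investor proposes): the founder will accept anything ≥ 0, so the investor offers 0 and keeps 10.
Round 2 (the founder proposes): the investor can get 10 next round, worth 0.7 × 10 = 7 now. The founder offers 7 and keeps 10 − 7 = 3.
So by rejecting in round 1, the founder gets 3 next round, worth 0.96 × 3 = 2.88 now.
Offer 2 < 2.88, so the founder rejects.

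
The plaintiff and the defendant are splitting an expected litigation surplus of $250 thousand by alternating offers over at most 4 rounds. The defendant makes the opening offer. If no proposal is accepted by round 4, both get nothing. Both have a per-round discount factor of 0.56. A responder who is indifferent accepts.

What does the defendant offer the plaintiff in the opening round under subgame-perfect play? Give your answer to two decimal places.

105.50

Work backward from the last round.
Round 4 (the plaintiff proposes): rejection yields 0 for the defendant; the plaintiff offers 0 and keeps 250.
Round 3 (the defendant proposes): the plaintiff can get 250 next round, worth 0.56 × 250 = 140 now. The defendant offers 140 and keeps 250 − 140 = 110.
Round 2 (the plaintiff proposes): the defendant can get 110 next round, worth 0.56 × 110 = 61.6 now; the plaintiff offers that and keeps 188.4.
Round 1 (the defendant proposes): the plaintiff can get 188.4 next round, worth 0.56 × 188.4 = 105.504 now; the defendant offers that and keeps 144.496.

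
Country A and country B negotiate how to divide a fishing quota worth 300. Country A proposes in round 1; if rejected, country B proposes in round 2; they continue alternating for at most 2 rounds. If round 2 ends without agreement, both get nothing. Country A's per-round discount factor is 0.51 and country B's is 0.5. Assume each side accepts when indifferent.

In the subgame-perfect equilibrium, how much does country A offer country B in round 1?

By backward induction:
Round 2 (country B proposes): rejection yields 0 for country A; country B offers 0 and keeps 300.
Round 1 (country A proposes): country B can get 300 next round, worth 0.5 × 300 = 150 now; country A offers that and keeps 150.

150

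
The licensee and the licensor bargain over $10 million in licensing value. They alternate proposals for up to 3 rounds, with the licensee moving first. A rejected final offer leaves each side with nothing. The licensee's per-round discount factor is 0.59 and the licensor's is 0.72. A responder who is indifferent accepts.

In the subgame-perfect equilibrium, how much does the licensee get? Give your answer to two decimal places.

Round 3 (the licensee proposes): the licensor will accept anything ≥ 0, so the licensee offers 0 and keeps 10.
Round 2 (the licensor proposes): the licensee can get 10 next round, worth 0.59 × 10 = 5.9 now, so the licensor offers 5.9, keeping 4.1.
Round 1 (the licensee proposes): the licensor can get 4.1 next round, worth 0.72 × 4.1 = 2.952 now; the licensee offers that and keeps 7.048.

7.05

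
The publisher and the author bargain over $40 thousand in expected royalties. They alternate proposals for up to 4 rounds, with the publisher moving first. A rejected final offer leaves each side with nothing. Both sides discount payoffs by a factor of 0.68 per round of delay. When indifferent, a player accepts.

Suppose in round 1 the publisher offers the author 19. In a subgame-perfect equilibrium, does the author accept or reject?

Reject

Work out the author's continuation value if the offer is rejected.
Round 4 (the author proposes): rejection yields 0 for the publisher; the author offers 0 and keeps 40.
Round 3 (the publisher proposes): the author can get 40 next round, worth 0.68 × 40 = 27.2 now. The publisher offers 27.2 and keeps 40 − 27.2 = 12.8.
Round 2 (the author proposes): the publisher can get 12.8 next round, worth 0.68 × 12.8 = 8.704 now. The author offers 8.704 and keeps 40 − 8.704 = 31.296.
So by rejecting in round 1, the author gets 31.296 next round, worth 0.68 × 31.296 = 21.28128 now.
Offer 19 < 21.28128, so the author rejects.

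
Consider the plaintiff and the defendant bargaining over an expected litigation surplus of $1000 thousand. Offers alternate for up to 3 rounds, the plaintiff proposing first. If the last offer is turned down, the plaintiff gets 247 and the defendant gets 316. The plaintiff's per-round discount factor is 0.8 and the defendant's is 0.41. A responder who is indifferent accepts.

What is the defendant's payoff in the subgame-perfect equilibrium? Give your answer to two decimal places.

185.65

Round 3 (the plaintiff proposes): the defendant gets 316 if talks fail, so the plaintiff offers 316 and keeps 684.
Round 2 (the defendant proposes): the plaintiff can get 684 next round, worth 0.8 × 684 = 547.2 now, so the defendant offers 547.2, keeping 452.8.
Round 1 (the plaintiff proposes): the defendant can get 452.8 next round, worth 0.41 × 452.8 = 185.648 now; the plaintiff offers that and keeps 814.352.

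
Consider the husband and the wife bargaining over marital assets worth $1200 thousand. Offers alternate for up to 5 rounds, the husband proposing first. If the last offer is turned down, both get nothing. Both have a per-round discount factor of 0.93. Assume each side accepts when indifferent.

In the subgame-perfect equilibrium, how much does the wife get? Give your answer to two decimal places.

Round 5 (the husband proposes): the wife will accept anything ≥ 0, so the husband offers 0 and keeps 1200.
Round 4 (the wife proposes): the husband can get 1200 next round, worth 0.93 × 1200 = 1116 now, so the wife offers 1116, keeping 84.
Round 3 (the husband proposes): the wife can get 84 next round, worth 0.93 × 84 = 78.12 now; the husband offers that and keeps 1121.88.
Round 2 (the wife proposes): the husband can get 1121.88 next round, worth 0.93 × 1121.88 = 1043.3484 now; the wife offers that and keeps 156.6516.
Round 1 (the husband proposes): the wife can get 156.6516 next round, worth 0.93 × 156.6516 = 145.685988 now; the husband offers that and keeps 1054.314012.

145.69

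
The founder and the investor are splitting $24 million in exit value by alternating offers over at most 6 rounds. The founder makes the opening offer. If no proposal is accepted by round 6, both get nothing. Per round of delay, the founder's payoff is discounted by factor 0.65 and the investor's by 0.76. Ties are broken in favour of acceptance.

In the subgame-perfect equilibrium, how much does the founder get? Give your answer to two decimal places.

By backward induction:
Round 6 (the investor proposes): rejection yields 0 for the founder; the investor offers 0 and keeps 24.
Round 5 (the founder proposes): the investor can get 24 next round, worth 0.76 × 24 = 18.24 now, so the founder offers 18.24, keeping 5.76.
Round 4 (the investor proposes): the founder can get 5.76 next round, worth 0.65 × 5.76 = 3.744 now, so the investor offers 3.744, keeping 20.256.
Round 3 (the founder proposes): the investor can get 20.256 next round, worth 0.76 × 20.256 = 15.39456 now; the founder offers that and keeps 8.60544.
Round 2 (the investor proposes): the founder can get 8.60544 next round, worth 0.65 × 8.60544 = 5.593536 now. The investor offers 5.593536 and keeps 24 − 5.593536 = 18.406464.
Round 1 (the founder proposes): the investor can get 18.406464 next round, worth 0.76 × 18.406464 = 13.98891264 now; the founder offers that and keeps 10.01108736.

10.01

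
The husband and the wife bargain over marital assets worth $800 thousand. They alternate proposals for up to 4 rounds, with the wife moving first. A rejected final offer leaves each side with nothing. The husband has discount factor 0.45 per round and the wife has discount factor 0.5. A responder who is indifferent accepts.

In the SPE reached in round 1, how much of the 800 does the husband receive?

Round 4 (the husband proposes): rejection yields 0 for the wife; the husband offers 0 and keeps 800.
Round 3 (the wife proposes): the husband can get 800 next round, worth 0.45 × 800 = 360 now, so the wife offers 360, keeping 440.
Round 2 (the husband proposes): the wife can get 440 next round, worth 0.5 × 440 = 220 now; the husband offers that and keeps 580.
Round 1 (the wife proposes): the husband can get 580 next round, worth 0.45 × 580 = 261 now. The wife offers 261 and keeps 800 − 261 = 539.

261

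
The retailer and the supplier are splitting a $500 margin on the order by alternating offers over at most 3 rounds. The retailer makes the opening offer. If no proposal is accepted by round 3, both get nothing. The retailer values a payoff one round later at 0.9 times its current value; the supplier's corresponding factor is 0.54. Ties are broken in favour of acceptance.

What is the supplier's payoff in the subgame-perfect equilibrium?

By backward induction:
Round 3 (the retailer proposes): the supplier will accept anything ≥ 0, so the retailer offers 0 and keeps 500.
Round 2 (the supplier proposes): the retailer can get 500 next round, worth 0.9 × 500 = 450 now, so the supplier offers 450, keeping 50.
Round 1 (the retailer proposes): the supplier can get 50 next round, worth 0.54 × 50 = 27 now. The retailer offers 27 and keeps 500 − 27 = 473.

27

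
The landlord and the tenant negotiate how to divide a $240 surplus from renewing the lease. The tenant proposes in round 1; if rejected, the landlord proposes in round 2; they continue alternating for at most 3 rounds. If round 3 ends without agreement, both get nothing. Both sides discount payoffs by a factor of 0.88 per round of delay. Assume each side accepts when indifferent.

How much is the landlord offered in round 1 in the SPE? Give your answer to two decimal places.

25.34

Solve by backward induction from round 3.
Round 3 (the tenant proposes): the landlord will accept anything ≥ 0, so the tenant offers 0 and keeps 240.
Round 2 (the landlord proposes): the tenant can get 240 next round, worth 0.88 × 240 = 211.2 now, so the landlord offers 211.2, keeping 28.8.
Round 1 (the tenant proposes): the landlord can get 28.8 next round, worth 0.88 × 28.8 = 25.344 now. The tenant offers 25.344 and keeps 240 − 25.344 = 214.656.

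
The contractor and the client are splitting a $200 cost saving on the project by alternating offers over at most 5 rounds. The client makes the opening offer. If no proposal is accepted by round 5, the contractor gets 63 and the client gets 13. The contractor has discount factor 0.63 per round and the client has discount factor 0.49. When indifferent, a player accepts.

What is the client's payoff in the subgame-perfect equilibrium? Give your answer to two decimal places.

Round 5 (the client proposes): the contractor gets 63 if talks fail, so the client offers 63 and keeps 137.
Round 4 (the contractor proposes): the client can get 137 next round, worth 0.49 × 137 = 67.13 now; the contractor offers that and keeps 132.87.
Round 3 (the client proposes): the contractor can get 132.87 next round, worth 0.63 × 132.87 = 83.7081 now; the client offers that and keeps 116.2919.
Round 2 (the contractor proposes): the client can get 116.2919 next round, worth 0.49 × 116.2919 = 56.983031 now. The contractor offers 56.983031 and keeps 200 − 56.983031 = 143.016969.
Round 1 (the client proposes): the contractor can get 143.016969 next round, worth 0.63 × 143.016969 = 90.10069047 now. The client offers 90.10069047 and keeps 200 − 90.10069047 = 109.89930953.

109.90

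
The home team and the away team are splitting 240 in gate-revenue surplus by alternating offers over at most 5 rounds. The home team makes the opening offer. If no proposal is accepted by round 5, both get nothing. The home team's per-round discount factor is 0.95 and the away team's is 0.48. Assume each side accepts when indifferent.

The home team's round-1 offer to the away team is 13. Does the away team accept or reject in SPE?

Accept

Round 5 (the home team proposes): the away team will accept anything ≥ 0, so the home team offers 0 and keeps 240.
Round 4 (the away team proposes): the home team can get 240 next round, worth 0.95 × 240 = 228 now, so the away team offers 228, keeping 12.
Round 3 (the home team proposes): the away team can get 12 next round, worth 0.48 × 12 = 5.76 now; the home team offers that and keeps 234.24.
Round 2 (the away team proposes): the home team can get 234.24 next round, worth 0.95 × 234.24 = 222.528 now. The away team offers 222.528 and keeps 240 − 222.528 = 17.472.
So by rejecting in round 1, the away team gets 17.472 next round, worth 0.48 × 17.472 = 8.38656 now.
Offer 13 ≥ 8.38656, so the away team accepts.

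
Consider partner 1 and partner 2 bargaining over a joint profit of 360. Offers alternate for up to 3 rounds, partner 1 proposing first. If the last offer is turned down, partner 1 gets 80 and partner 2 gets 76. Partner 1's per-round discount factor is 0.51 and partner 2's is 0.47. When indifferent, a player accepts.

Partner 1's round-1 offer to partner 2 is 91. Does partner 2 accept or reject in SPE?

Round 3 (partner 1 proposes): partner 2 gets 76 if talks fail, so partner 1 offers 76 and keeps 284.
Round 2 (partner 2 proposes): partner 1 can get 284 next round, worth 0.51 × 284 = 144.84 now, so partner 2 offers 144.84, keeping 215.16.
So by rejecting in round 1, partner 2 gets 215.16 next round, worth 0.47 × 215.16 = 101.1252 now.
Offer 91 < 101.1252, so partner 2 rejects.

Reject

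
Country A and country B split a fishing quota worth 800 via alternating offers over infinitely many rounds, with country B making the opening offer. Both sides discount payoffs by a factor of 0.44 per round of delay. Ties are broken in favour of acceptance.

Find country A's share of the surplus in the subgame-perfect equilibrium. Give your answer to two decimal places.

Let x be country B's share when country B proposes and y be country A's share when country A proposes.
Country A accepts iff offered ≥ 0.44·y, so x = 800 − 0.44y. Symmetrically y = 800 − 0.44x.
Substituting: x = 800 − 0.44(800 − 0.44x), giving x(1 − 0.44·0.44) = 800(1 − 0.44).
So x = 800 × 0.56 / 0.8064 ≈ 555.5556, and country A receives 800 − x ≈ 244.4444.

244.44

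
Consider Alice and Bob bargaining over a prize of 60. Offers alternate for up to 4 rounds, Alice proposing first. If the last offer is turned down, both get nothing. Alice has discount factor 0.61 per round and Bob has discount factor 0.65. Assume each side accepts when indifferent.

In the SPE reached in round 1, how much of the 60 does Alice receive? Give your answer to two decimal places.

29.33

Round 4 (Bob proposes): rejection yields 0 for Alice; Bob offers 0 and keeps 60.
Round 3 (Alice proposes): Bob can get 60 next round, worth 0.65 × 60 = 39 now; Alice offers that and keeps 21.
Round 2 (Bob proposes): Alice can get 21 next round, worth 0.61 × 21 = 12.81 now, so Bob offers 12.81, keeping 47.19.
Round 1 (Alice proposes): Bob can get 47.19 next round, worth 0.65 × 47.19 = 30.6735 now. Alice offers 30.6735 and keeps 60 − 30.6735 = 29.3265.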